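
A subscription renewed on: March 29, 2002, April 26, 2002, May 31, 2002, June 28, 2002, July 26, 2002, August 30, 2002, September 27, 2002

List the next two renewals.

Every date is a Friday; gaps 28, 35, 28, 28, 35, 28 days.
Each is the last Friday of its month (at least one falls on the 29th or later, ruling out '4th Friday').
Last Friday of October 2002: October 25, 2002.
Last Friday of November 2002: November 29, 2002.

October 25, 2002; November 29, 2002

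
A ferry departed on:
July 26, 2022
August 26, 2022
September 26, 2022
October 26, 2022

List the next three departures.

The day-of-month is always 26 (31, 31, 30 days between events).
So this recurs on the 26th of each month.
November 2022: November 26, 2022.
Next: December 2022 → December 26, 2022.
January 2023: January 26, 2023.

November 26, 2022; December 26, 2022; January 26, 2023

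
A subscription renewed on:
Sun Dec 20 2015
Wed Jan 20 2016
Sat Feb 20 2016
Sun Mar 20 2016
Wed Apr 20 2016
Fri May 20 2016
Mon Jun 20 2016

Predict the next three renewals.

Each date is the 20th; the gaps (31, 31, 29, 31, 30, 31) track the month lengths.
The rule is the 20th of each month.
July 2016: Wed Jul 20 2016.
Next: August 2016 → Sat Aug 20 2016.
September 2016: Tue Sep 20 2016.

Wed Jul 20 2016, Sat Aug 20 2016, Tue Sep 20 2016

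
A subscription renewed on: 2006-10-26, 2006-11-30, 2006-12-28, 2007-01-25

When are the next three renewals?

2007-02-22, 2007-03-29, 2007-04-26

These are Thursdays with 35, 28, 28-day gaps.
Each is the final Thursday of its month — 2006-11-30 is past the 28th, so '4th Thursday' doesn't fit.
Last Thursday of February 2007: 2007-02-22.
March 2007 ends with Thursday 2007-03-29.
Last Thursday of April 2007: 2007-04-26.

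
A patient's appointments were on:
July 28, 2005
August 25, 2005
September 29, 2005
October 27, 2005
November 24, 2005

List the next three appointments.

December 29, 2005; January 26, 2006; February 23, 2006

These are Thursdays with 28, 35, 28, 28-day gaps.
Each is the final Thursday of its month — September 29, 2005 is past the 28th, so '4th Thursday' doesn't fit.
Last Thursday of December 2005: December 29, 2005.
Last Thursday of January 2006: January 26, 2006.
Last Thursday of February 2006: February 23, 2006.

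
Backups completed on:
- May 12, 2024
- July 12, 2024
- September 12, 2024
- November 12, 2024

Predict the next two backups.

January 12, 2025; March 12, 2025

The day-of-month is always 12 (61, 62, 61 days between events).
So this recurs on the 12th of every 2 months.
Next: January 2025 → January 12, 2025.
Next: March 2025 → March 12, 2025.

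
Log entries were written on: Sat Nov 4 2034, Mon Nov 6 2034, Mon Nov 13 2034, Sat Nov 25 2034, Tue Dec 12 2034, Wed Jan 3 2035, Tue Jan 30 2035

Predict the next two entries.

Sat Mar 3 2035, Mon Apr 9 2035

Gaps: 2, 7, 12, 17, 22, 27 days — each gap is 5 larger than the previous one.
Next gap: 32 days. Tue Jan 30 2035 + 32 days = Sat Mar 3 2035.
Next gap: 37 days. Sat Mar 3 2035 + 37 days = Mon Apr 9 2035.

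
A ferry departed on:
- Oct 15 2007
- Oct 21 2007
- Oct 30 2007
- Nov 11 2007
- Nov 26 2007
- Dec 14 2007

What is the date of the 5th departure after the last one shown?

The spacing grows by 3 each time: 6, 9, 12, 15, 18 days.
Next gap: 21 days. Dec 14 2007 + 21 days = Jan 4 2008.
Next gap: 24 days. Jan 4 2008 + 24 days = Jan 28 2008.
Next gap: 27 days. Jan 28 2008 + 27 days = Feb 24 2008.
Next gap: 30 days. Feb 24 2008 + 30 days = Mar 25 2008.
Next gap: 33 days. Mar 25 2008 + 33 days = Apr 27 2008.

Apr 27 2008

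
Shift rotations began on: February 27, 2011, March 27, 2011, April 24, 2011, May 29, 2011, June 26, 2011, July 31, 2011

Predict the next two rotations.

August 28, 2011; September 25, 2011

Every date is a Sunday; gaps 28, 28, 35, 28, 35 days.
Each is the last Sunday of its month (at least one falls on the 29th or later, ruling out '4th Sunday').
Last Sunday of August 2011: August 28, 2011.
Last Sunday of September 2011: September 25, 2011.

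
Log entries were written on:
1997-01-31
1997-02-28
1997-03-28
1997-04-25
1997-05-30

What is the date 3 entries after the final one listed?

Every date is a Friday; gaps 28, 28, 28, 35 days.
Each is the last Friday of its month (at least one falls on the 29th or later, ruling out '4th Friday').
June 1997 ends with Friday 1997-06-27.
Last Friday of July 1997: 1997-07-25.
August 1997 ends with Friday 1997-08-29.

1997-08-29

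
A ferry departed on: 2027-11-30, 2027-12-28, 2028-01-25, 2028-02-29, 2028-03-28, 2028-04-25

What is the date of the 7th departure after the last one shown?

2028-11-28

These are Tuesdays with 28, 28, 35, 28, 28-day gaps.
Each is the final Tuesday of its month — 2027-11-30 is past the 28th, so '4th Tuesday' doesn't fit.
Last Tuesday of May 2028: 2028-05-30.
Last Tuesday of June 2028: 2028-06-27.
July 2028 ends with Tuesday 2028-07-25.
Last Tuesday of August 2028: 2028-08-29.
September 2028 ends with Tuesday 2028-09-26.
Last Tuesday of October 2028: 2028-10-31.
Last Tuesday of November 2028: 2028-11-28.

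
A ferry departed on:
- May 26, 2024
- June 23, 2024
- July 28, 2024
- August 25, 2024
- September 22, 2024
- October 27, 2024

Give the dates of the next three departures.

All dates are Sundays, 28, 35, 28, 28, 35 days apart.
Specifically, the 4th Sunday of each month.
4th Sunday of November 2024: November 24, 2024.
4th Sunday of December 2024: December 22, 2024.
4th Sunday of January 2025: January 26, 2025.

November 24, 2024; December 22, 2024; January 26, 2025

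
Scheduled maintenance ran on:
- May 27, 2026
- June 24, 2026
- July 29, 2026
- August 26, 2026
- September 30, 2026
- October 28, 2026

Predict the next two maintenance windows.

All Wednesdays; the gaps (28, 35, 28, 35, 28) vary with month length.
This is the last Wednesday of each month.
November 2026 ends with Wednesday November 25, 2026.
Last Wednesday of December 2026: December 30, 2026.

November 25, 2026; December 30, 2026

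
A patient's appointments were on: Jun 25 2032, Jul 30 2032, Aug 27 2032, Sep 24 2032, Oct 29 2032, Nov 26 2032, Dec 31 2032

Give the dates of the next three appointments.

These are Fridays with 35, 28, 28, 35, 28, 35-day gaps.
Each is the final Friday of its month — Jul 30 2032 is past the 28th, so '4th Friday' doesn't fit.
Last Friday of January 2033: Jan 28 2033.
February 2033 ends with Friday Feb 25 2033.
March 2033 ends with Friday Mar 25 2033.

Jan 28 2033, Feb 25 2033, Mar 25 2033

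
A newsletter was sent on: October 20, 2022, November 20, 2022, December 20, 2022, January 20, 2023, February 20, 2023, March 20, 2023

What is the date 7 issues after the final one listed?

Gaps: 31, 30, 31, 31, 28 days — not constant. Every event is on the 20th of the month.
Pattern: the 20th of each month.
April 2023: April 20, 2023.
Next: May 2023 → May 20, 2023.
Next: June 2023 → June 20, 2023.
Next: July 2023 → July 20, 2023.
August 2023: August 20, 2023.
Next: September 2023 → September 20, 2023.
October 2023: October 20, 2023.

October 20, 2023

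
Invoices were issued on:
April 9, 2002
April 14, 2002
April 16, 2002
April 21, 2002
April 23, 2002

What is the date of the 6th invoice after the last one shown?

Gaps: 5, 2, 5, 2 days — not constant, but cyclic with period 2.
The events fall on every Tuesday and Sunday.
The following Sunday is April 28, 2002.
Next Tuesday: April 30, 2002.
The following Sunday is May 5, 2002.
Next Tuesday: May 7, 2002.
Next Sunday: May 12, 2002.
Next Tuesday: May 14, 2002.

May 14, 2002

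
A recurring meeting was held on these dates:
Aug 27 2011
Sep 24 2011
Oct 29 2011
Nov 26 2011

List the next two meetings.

Dec 31 2011, Jan 28 2012

These are Saturdays with 28, 35, 28-day gaps.
Each is the final Saturday of its month — Oct 29 2011 is past the 28th, so '4th Saturday' doesn't fit.
Last Saturday of December 2011: Dec 31 2011.
Last Saturday of January 2012: Jan 28 2012.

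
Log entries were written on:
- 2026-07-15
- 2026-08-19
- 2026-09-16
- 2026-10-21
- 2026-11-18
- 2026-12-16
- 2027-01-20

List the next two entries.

2027-02-17, 2027-03-17

Gaps: 35, 28, 35, 28, 28, 35 days — a mix of 28 and 35. Every date is a Wednesday.
Each is the 3rd Wednesday of its month.
3rd Wednesday of February 2027: 2027-02-17.
March 2027 — 3rd Wednesday is 2027-03-17.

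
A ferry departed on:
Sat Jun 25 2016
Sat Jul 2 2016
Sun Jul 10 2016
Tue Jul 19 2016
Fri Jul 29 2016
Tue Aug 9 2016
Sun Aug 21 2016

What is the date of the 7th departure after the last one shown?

The spacing grows by 1 each time: 7, 8, 9, 10, 11, 12 days.
Next gap: 13 days. Sun Aug 21 2016 + 13 days = Sat Sep 3 2016.
Next gap: 14 days. Sat Sep 3 2016 + 14 days = Sat Sep 17 2016.
Next gap: 15 days. Sat Sep 17 2016 + 15 days = Sun Oct 2 2016.
Next gap: 16 days. Sun Oct 2 2016 + 16 days = Tue Oct 18 2016.
Next gap: 17 days. Tue Oct 18 2016 + 17 days = Fri Nov 4 2016.
Next gap: 18 days. Fri Nov 4 2016 + 18 days = Tue Nov 22 2016.
Next gap: 19 days. Tue Nov 22 2016 + 19 days = Sun Dec 11 2016.

Sun Dec 11 2016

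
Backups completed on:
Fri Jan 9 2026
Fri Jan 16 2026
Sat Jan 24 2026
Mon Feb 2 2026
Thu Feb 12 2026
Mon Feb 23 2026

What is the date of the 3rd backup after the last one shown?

Fri Apr 3 2026

Intervals are 7, 8, 9, 10, 11 days — an arithmetic progression with common difference 1.
Next gap: 12 days. Mon Feb 23 2026 + 12 days = Sat Mar 7 2026.
Next gap: 13 days. Sat Mar 7 2026 + 13 days = Fri Mar 20 2026.
Next gap: 14 days. Fri Mar 20 2026 + 14 days = Fri Apr 3 2026.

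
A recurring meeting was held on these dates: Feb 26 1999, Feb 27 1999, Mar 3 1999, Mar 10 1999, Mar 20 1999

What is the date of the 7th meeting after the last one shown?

The spacing grows by 3 each time: 1, 4, 7, 10 days.
Next gap: 13 days. Mar 20 1999 + 13 days = Apr 2 1999.
Next gap: 16 days. Apr 2 1999 + 16 days = Apr 18 1999.
Next gap: 19 days. Apr 18 1999 + 19 days = May 7 1999.
Next gap: 22 days. May 7 1999 + 22 days = May 29 1999.
Next gap: 25 days. May 29 1999 + 25 days = Jun 23 1999.
Next gap: 28 days. Jun 23 1999 + 28 days = Jul 21 1999.
Next gap: 31 days. Jul 21 1999 + 31 days = Aug 21 1999.

Aug 21 1999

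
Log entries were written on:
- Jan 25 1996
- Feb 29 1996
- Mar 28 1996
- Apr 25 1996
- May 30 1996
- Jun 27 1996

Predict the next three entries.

Jul 25 1996, Aug 29 1996, Sep 26 1996

These are Thursdays with 35, 28, 28, 35, 28-day gaps.
Each is the final Thursday of its month — Feb 29 1996 is past the 28th, so '4th Thursday' doesn't fit.
July 1996 ends with Thursday Jul 25 1996.
Last Thursday of August 1996: Aug 29 1996.
September 1996 ends with Thursday Sep 26 1996.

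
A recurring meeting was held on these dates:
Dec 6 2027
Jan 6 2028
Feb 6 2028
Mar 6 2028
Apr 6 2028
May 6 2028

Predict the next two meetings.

Jun 6 2028, Jul 6 2028

Each date is the 6th; the gaps (31, 31, 29, 31, 30) track the month lengths.
The rule is the 6th of each month.
June 2028: Jun 6 2028.
Next: July 2028 → Jul 6 2028.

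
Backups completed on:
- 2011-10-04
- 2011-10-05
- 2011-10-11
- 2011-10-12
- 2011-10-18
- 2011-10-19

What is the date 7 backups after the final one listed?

Every event lands on a Tuesday or Wednesday (gaps cycle 1, 6, 1, 6, 1).
So the schedule is: every Tuesday and Wednesday.
Next Tuesday: 2011-10-25.
The following Wednesday is 2011-10-26.
The following Tuesday is 2011-11-01.
The following Wednesday is 2011-11-02.
Next Tuesday: 2011-11-08.
Next Wednesday: 2011-11-09.
The following Tuesday is 2011-11-15.

2011-11-15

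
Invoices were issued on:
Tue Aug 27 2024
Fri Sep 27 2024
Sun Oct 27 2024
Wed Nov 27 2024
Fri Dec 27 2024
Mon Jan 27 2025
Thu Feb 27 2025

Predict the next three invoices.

The day-of-month is always 27 (31, 30, 31, 30, 31, 31 days between events).
So this recurs on the 27th of each month.
Next: March 2025 → Thu Mar 27 2025.
Next: April 2025 → Sun Apr 27 2025.
Next: May 2025 → Tue May 27 2025.

Thu Mar 27 2025, Sun Apr 27 2025, Tue May 27 2025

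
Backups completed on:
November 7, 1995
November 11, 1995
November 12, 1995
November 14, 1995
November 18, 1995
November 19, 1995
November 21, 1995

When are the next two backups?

November 25, 1995; November 26, 1995

Gaps: 4, 1, 2, 4, 1, 2 days — not constant, but cyclic with period 3.
The events fall on every Tuesday, Saturday and Sunday.
The following Saturday is November 25, 1995.
The following Sunday is November 26, 1995.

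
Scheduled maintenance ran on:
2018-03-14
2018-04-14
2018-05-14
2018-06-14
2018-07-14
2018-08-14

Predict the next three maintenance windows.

2018-09-14, 2018-10-14, 2018-11-14

Gaps: 31, 30, 31, 30, 31 days — not constant. Every event is on the 14th of the month.
Pattern: the 14th of each month.
Next: September 2018 → 2018-09-14.
Next: October 2018 → 2018-10-14.
Next: November 2018 → 2018-11-14.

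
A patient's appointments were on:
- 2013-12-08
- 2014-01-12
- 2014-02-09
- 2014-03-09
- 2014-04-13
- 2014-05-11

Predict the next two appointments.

Gaps: 35, 28, 28, 35, 28 days — a mix of 28 and 35. Every date is a Sunday.
Each is the 2nd Sunday of its month.
2nd Sunday of June 2014: 2014-06-08.
July 2014 — 2nd Sunday is 2014-07-13.

2014-06-08, 2014-07-13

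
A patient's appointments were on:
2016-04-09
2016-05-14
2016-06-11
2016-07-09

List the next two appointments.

2016-08-13, 2016-09-10

Gaps: 35, 28, 28 days — a mix of 28 and 35. Every date is a Saturday.
Each is the 2nd Saturday of its month.
2nd Saturday of August 2016: 2016-08-13.
2nd Saturday of September 2016: 2016-09-10.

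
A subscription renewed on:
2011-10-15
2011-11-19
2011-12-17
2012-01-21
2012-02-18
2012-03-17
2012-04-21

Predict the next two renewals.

These are Saturdays at 28- or 35-day spacing (35, 28, 35, 28, 28, 35).
The pattern: 3rd Saturday of the month.
May 2012 — 3rd Saturday is 2012-05-19.
3rd Saturday of June 2012: 2012-06-16.

2012-05-19, 2012-06-16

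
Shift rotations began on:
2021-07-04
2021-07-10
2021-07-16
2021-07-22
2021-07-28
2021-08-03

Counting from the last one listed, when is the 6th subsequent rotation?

2021-09-08

Every event comes 6 days after the last (6, 6, 6, 6, 6).
2021-08-03 + 6 days = 2021-08-09.
2021-08-09 + 6 days = 2021-08-15.
2021-08-15 + 6 days = 2021-08-21.
2021-08-21 + 6 days = 2021-08-27.
2021-08-27 + 6 days = 2021-09-02.
2021-09-02 + 6 days = 2021-09-08.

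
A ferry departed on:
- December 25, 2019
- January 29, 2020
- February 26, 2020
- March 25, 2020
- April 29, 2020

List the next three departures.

All Wednesdays; the gaps (35, 28, 28, 35) vary with month length.
This is the last Wednesday of each month.
Last Wednesday of May 2020: May 27, 2020.
June 2020 ends with Wednesday June 24, 2020.
July 2020 ends with Wednesday July 29, 2020.

May 27, 2020; June 24, 2020; July 29, 2020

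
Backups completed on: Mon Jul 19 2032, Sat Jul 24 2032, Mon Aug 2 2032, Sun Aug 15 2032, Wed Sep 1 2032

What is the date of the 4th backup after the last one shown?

Gaps: 5, 9, 13, 17 days — each gap is 4 larger than the previous one.
Next gap: 21 days. Wed Sep 1 2032 + 21 days = Wed Sep 22 2032.
Next gap: 25 days. Wed Sep 22 2032 + 25 days = Sun Oct 17 2032.
Next gap: 29 days. Sun Oct 17 2032 + 29 days = Mon Nov 15 2032.
Next gap: 33 days. Mon Nov 15 2032 + 33 days = Sat Dec 18 2032.

Sat Dec 18 2032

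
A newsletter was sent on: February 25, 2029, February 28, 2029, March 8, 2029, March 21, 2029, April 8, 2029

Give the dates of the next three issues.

Gaps: 3, 8, 13, 18 days — each gap is 5 larger than the previous one.
Next gap: 23 days. April 8, 2029 + 23 days = May 1, 2029.
Next gap: 28 days. May 1, 2029 + 28 days = May 29, 2029.
Next gap: 33 days. May 29, 2029 + 33 days = July 1, 2029.

May 1, 2029; May 29, 2029; July 1, 2029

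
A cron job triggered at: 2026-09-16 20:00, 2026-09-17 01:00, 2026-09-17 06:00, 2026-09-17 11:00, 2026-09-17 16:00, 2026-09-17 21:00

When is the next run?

2026-09-18 02:00

Gaps: 5, 5, 5, 5, 5 hours — each event is 5 hours after the previous one.
2026-09-17 21:00 + 5 h = 2026-09-18 02:00.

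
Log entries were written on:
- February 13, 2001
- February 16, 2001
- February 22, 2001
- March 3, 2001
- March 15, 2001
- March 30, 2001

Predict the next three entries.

April 17, 2001; May 8, 2001; June 1, 2001

Gaps: 3, 6, 9, 12, 15 days — each gap is 3 larger than the previous one.
Next gap: 18 days. March 30, 2001 + 18 days = April 17, 2001.
Next gap: 21 days. April 17, 2001 + 21 days = May 8, 2001.
Next gap: 24 days. May 8, 2001 + 24 days = June 1, 2001.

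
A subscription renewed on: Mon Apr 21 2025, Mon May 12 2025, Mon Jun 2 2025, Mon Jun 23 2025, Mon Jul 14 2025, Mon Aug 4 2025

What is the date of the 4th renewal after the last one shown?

Gaps between consecutive events: 21, 21, 21, 21, 21 days — a constant 21-day interval.
Mon Aug 4 2025 + 21 days = Mon Aug 25 2025.
Mon Aug 25 2025 + 21 days = Mon Sep 15 2025.
Mon Sep 15 2025 + 21 days = Mon Oct 6 2025.
Mon Oct 6 2025 + 21 days = Mon Oct 27 2025.

Mon Oct 27 2025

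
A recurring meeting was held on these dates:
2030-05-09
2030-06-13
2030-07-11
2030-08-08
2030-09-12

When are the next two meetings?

2030-10-10, 2030-11-14

All dates are Thursdays, 35, 28, 28, 35 days apart.
Specifically, the 2nd Thursday of each month.
2nd Thursday of October 2030: 2030-10-10.
2nd Thursday of November 2030: 2030-11-14.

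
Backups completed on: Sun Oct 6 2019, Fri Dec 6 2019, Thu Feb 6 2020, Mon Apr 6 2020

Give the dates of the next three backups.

Each date is the 6th; the gaps (61, 62, 60) track the month lengths.
The rule is the 6th of every 2 months.
Next: June 2020 → Sat Jun 6 2020.
Next: August 2020 → Thu Aug 6 2020.
Next: October 2020 → Tue Oct 6 2020.

Sat Jun 6 2020, Thu Aug 6 2020, Tue Oct 6 2020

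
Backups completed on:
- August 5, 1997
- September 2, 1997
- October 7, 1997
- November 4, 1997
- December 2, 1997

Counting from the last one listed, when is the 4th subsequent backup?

These are Tuesdays at 28- or 35-day spacing (28, 35, 28, 28).
The pattern: 1st Tuesday of the month.
January 1998 — 1st Tuesday is January 6, 1998.
1st Tuesday of February 1998: February 3, 1998.
1st Tuesday of March 1998: March 3, 1998.
1st Tuesday of April 1998: April 7, 1998.

April 7, 1998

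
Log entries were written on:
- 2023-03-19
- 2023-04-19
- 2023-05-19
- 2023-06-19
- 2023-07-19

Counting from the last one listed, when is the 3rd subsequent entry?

Gaps: 31, 30, 31, 30 days — not constant. Every event is on the 19th of the month.
Pattern: the 19th of each month.
August 2023: 2023-08-19.
September 2023: 2023-09-19.
Next: October 2023 → 2023-10-19.

2023-10-19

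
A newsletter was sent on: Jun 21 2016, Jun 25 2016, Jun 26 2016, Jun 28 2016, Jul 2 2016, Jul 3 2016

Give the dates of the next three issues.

Every event lands on a Tuesday or Saturday or Sunday (gaps cycle 4, 1, 2, 4, 1).
So the schedule is: every Tuesday, Saturday and Sunday.
Next Tuesday: Jul 5 2016.
Next Saturday: Jul 9 2016.
The following Sunday is Jul 10 2016.

Jul 5 2016, Jul 9 2016, Jul 10 2016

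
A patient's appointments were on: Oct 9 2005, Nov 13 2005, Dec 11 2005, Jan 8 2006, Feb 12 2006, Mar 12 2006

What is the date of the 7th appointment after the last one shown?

Oct 8 2006

These are Sundays at 28- or 35-day spacing (35, 28, 28, 35, 28).
The pattern: 2nd Sunday of the month.
April 2006 — 2nd Sunday is Apr 9 2006.
2nd Sunday of May 2006: May 14 2006.
2nd Sunday of June 2006: Jun 11 2006.
July 2006 — 2nd Sunday is Jul 9 2006.
August 2006 — 2nd Sunday is Aug 13 2006.
2nd Sunday of September 2006: Sep 10 2006.
2nd Sunday of October 2006: Oct 8 2006.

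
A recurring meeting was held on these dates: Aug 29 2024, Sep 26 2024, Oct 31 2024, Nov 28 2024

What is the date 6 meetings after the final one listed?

Every date is a Thursday; gaps 28, 35, 28 days.
Each is the last Thursday of its month (at least one falls on the 29th or later, ruling out '4th Thursday').
December 2024 ends with Thursday Dec 26 2024.
Last Thursday of January 2025: Jan 30 2025.
February 2025 ends with Thursday Feb 27 2025.
March 2025 ends with Thursday Mar 27 2025.
April 2025 ends with Thursday Apr 24 2025.
May 2025 ends with Thursday May 29 2025.

May 29 2025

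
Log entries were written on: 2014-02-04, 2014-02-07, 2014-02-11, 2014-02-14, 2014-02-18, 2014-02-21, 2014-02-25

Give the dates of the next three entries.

Gaps: 3, 4, 3, 4, 3, 4 days — not constant, but cyclic with period 2.
The events fall on every Tuesday and Friday.
The following Friday is 2014-02-28.
The following Tuesday is 2014-03-04.
The following Friday is 2014-03-07.

2014-02-28, 2014-03-04, 2014-03-07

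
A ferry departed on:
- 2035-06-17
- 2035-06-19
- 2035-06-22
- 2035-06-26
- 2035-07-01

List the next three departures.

Intervals are 2, 3, 4, 5 days — an arithmetic progression with common difference 1.
Next gap: 6 days. 2035-07-01 + 6 days = 2035-07-07.
Next gap: 7 days. 2035-07-07 + 7 days = 2035-07-14.
Next gap: 8 days. 2035-07-14 + 8 days = 2035-07-22.

2035-07-07, 2035-07-14, 2035-07-22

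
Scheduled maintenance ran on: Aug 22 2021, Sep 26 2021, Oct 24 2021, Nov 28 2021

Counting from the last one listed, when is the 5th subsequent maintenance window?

Gaps: 35, 28, 35 days — a mix of 28 and 35. Every date is a Sunday.
Each is the 4th Sunday of its month.
December 2021 — 4th Sunday is Dec 26 2021.
January 2022 — 4th Sunday is Jan 23 2022.
February 2022 — 4th Sunday is Feb 27 2022.
4th Sunday of March 2022: Mar 27 2022.
April 2022 — 4th Sunday is Apr 24 2022.

Apr 24 2022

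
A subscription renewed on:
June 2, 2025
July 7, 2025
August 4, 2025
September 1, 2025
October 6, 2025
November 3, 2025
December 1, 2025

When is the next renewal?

All dates are Mondays, 35, 28, 28, 35, 28, 28 days apart.
Specifically, the 1st Monday of each month.
1st Monday of January 2026: January 5, 2026.

January 5, 2026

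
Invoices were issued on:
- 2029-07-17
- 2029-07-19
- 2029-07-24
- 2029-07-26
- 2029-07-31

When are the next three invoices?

2029-08-02, 2029-08-07, 2029-08-09

Every event lands on a Tuesday or Thursday (gaps cycle 2, 5, 2, 5).
So the schedule is: every Tuesday and Thursday.
Next Thursday: 2029-08-02.
The following Tuesday is 2029-08-07.
The following Thursday is 2029-08-09.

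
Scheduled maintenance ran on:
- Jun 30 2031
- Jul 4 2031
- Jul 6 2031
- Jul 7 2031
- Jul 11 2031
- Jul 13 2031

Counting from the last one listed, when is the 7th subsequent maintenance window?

Jul 28 2031

Gaps: 4, 2, 1, 4, 2 days — not constant, but cyclic with period 3.
The events fall on every Monday, Friday and Sunday.
Next Monday: Jul 14 2031.
The following Friday is Jul 18 2031.
The following Sunday is Jul 20 2031.
Next Monday: Jul 21 2031.
The following Friday is Jul 25 2031.
Next Sunday: Jul 27 2031.
Next Monday: Jul 28 2031.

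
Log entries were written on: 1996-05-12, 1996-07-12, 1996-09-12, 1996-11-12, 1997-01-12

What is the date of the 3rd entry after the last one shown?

1997-07-12

Each date is the 12th; the gaps (61, 62, 61, 61) track the month lengths.
The rule is the 12th of every 2 months.
March 1997: 1997-03-12.
Next: May 1997 → 1997-05-12.
July 1997: 1997-07-12.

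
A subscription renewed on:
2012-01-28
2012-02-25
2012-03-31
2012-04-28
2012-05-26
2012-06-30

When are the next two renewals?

Every date is a Saturday; gaps 28, 35, 28, 28, 35 days.
Each is the last Saturday of its month (at least one falls on the 29th or later, ruling out '4th Saturday').
July 2012 ends with Saturday 2012-07-28.
Last Saturday of August 2012: 2012-08-25.

2012-07-28, 2012-08-25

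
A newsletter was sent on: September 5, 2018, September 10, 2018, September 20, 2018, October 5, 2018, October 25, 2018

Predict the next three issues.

Intervals are 5, 10, 15, 20 days — an arithmetic progression with common difference 5.
Next gap: 25 days. October 25, 2018 + 25 days = November 19, 2018.
Next gap: 30 days. November 19, 2018 + 30 days = December 19, 2018.
Next gap: 35 days. December 19, 2018 + 35 days = January 23, 2019.

November 19, 2018; December 19, 2018; January 23, 2019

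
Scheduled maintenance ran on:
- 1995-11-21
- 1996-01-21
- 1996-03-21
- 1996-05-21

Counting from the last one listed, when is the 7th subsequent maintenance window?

1997-07-21

The day-of-month is always 21 (61, 60, 61 days between events).
So this recurs on the 21st of every 2 months.
July 1996: 1996-07-21.
September 1996: 1996-09-21.
Next: November 1996 → 1996-11-21.
Next: January 1997 → 1997-01-21.
Next: March 1997 → 1997-03-21.
Next: May 1997 → 1997-05-21.
July 1997: 1997-07-21.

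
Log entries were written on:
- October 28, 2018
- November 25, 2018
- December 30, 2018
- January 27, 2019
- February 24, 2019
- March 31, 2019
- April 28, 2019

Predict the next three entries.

May 26, 2019; June 30, 2019; July 28, 2019

All Sundays; the gaps (28, 35, 28, 28, 35, 28) vary with month length.
This is the last Sunday of each month.
Last Sunday of May 2019: May 26, 2019.
Last Sunday of June 2019: June 30, 2019.
Last Sunday of July 2019: July 28, 2019.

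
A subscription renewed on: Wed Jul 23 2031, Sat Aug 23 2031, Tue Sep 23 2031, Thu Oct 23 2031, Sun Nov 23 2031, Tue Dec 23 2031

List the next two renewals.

Gaps: 31, 31, 30, 31, 30 days — not constant. Every event is on the 23rd of the month.
Pattern: the 23rd of each month.
Next: January 2032 → Fri Jan 23 2032.
Next: February 2032 → Mon Feb 23 2032.

Fri Jan 23 2032, Mon Feb 23 2032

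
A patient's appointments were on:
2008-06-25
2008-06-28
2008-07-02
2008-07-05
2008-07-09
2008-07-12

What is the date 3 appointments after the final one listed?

2008-07-23

The gap pattern 3, 4, 3, 4, 3 repeats every 2 events.
These are the Wednesdays and Saturdays of each week.
Next Wednesday: 2008-07-16.
Next Saturday: 2008-07-19.
The following Wednesday is 2008-07-23.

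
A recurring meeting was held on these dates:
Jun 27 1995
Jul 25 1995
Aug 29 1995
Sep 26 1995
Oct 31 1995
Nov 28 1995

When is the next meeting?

Dec 26 1995

These are Tuesdays with 28, 35, 28, 35, 28-day gaps.
Each is the final Tuesday of its month — Aug 29 1995 is past the 28th, so '4th Tuesday' doesn't fit.
Last Tuesday of December 1995: Dec 26 1995.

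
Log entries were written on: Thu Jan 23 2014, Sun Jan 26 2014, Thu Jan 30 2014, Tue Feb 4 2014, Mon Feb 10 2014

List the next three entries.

Mon Feb 17 2014, Tue Feb 25 2014, Thu Mar 6 2014

The spacing grows by 1 each time: 3, 4, 5, 6 days.
Next gap: 7 days. Mon Feb 10 2014 + 7 days = Mon Feb 17 2014.
Next gap: 8 days. Mon Feb 17 2014 + 8 days = Tue Feb 25 2014.
Next gap: 9 days. Tue Feb 25 2014 + 9 days = Thu Mar 6 2014.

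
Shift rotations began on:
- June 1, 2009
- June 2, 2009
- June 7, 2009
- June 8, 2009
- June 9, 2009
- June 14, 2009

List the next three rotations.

June 15, 2009; June 16, 2009; June 21, 2009

Gaps: 1, 5, 1, 1, 5 days — not constant, but cyclic with period 3.
The events fall on every Monday, Tuesday and Sunday.
The following Monday is June 15, 2009.
The following Tuesday is June 16, 2009.
Next Sunday: June 21, 2009.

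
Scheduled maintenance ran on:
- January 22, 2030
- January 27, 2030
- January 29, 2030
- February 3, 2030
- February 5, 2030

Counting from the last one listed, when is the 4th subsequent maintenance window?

Gaps: 5, 2, 5, 2 days — not constant, but cyclic with period 2.
The events fall on every Tuesday and Sunday.
Next Sunday: February 10, 2030.
The following Tuesday is February 12, 2030.
Next Sunday: February 17, 2030.
The following Tuesday is February 19, 2030.

February 19, 2030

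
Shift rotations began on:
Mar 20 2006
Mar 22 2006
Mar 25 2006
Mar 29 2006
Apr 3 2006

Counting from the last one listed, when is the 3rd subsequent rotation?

Intervals are 2, 3, 4, 5 days — an arithmetic progression with common difference 1.
Next gap: 6 days. Apr 3 2006 + 6 days = Apr 9 2006.
Next gap: 7 days. Apr 9 2006 + 7 days = Apr 16 2006.
Next gap: 8 days. Apr 16 2006 + 8 days = Apr 24 2006.

Apr 24 2006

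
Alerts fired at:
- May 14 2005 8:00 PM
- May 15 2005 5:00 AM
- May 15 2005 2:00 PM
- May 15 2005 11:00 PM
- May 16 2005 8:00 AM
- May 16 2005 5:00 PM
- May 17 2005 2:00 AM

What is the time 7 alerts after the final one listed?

May 19 2005 5:00 PM

Gaps: 9, 9, 9, 9, 9, 9 hours — each event is 9 hours after the previous one.
May 17 2005 2:00 AM + 9 h = May 17 2005 11:00 AM.
May 17 2005 11:00 AM + 9 h = May 17 2005 8:00 PM.
May 17 2005 8:00 PM + 9 h = May 18 2005 5:00 AM.
May 18 2005 5:00 AM + 9 h = May 18 2005 2:00 PM.
May 18 2005 2:00 PM + 9 h = May 18 2005 11:00 PM.
May 18 2005 11:00 PM + 9 h = May 19 2005 8:00 AM.
May 19 2005 8:00 AM + 9 h = May 19 2005 5:00 PM.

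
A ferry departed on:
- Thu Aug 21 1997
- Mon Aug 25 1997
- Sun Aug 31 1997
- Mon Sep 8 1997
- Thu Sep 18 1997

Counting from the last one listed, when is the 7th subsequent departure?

Thu Jan 22 1998

The spacing grows by 2 each time: 4, 6, 8, 10 days.
Next gap: 12 days. Thu Sep 18 1997 + 12 days = Tue Sep 30 1997.
Next gap: 14 days. Tue Sep 30 1997 + 14 days = Tue Oct 14 1997.
Next gap: 16 days. Tue Oct 14 1997 + 16 days = Thu Oct 30 1997.
Next gap: 18 days. Thu Oct 30 1997 + 18 days = Mon Nov 17 1997.
Next gap: 20 days. Mon Nov 17 1997 + 20 days = Sun Dec 7 1997.
Next gap: 22 days. Sun Dec 7 1997 + 22 days = Mon Dec 29 1997.
Next gap: 24 days. Mon Dec 29 1997 + 24 days = Thu Jan 22 1998.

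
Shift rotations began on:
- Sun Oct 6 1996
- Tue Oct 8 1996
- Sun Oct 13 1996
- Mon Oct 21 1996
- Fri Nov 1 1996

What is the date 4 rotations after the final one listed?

Gaps: 2, 5, 8, 11 days — each gap is 3 larger than the previous one.
Next gap: 14 days. Fri Nov 1 1996 + 14 days = Fri Nov 15 1996.
Next gap: 17 days. Fri Nov 15 1996 + 17 days = Mon Dec 2 1996.
Next gap: 20 days. Mon Dec 2 1996 + 20 days = Sun Dec 22 1996.
Next gap: 23 days. Sun Dec 22 1996 + 23 days = Tue Jan 14 1997.

Tue Jan 14 1997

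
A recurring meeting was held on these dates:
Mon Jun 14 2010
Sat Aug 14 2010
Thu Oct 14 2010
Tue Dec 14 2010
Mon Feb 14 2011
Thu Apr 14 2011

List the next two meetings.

The day-of-month is always 14 (61, 61, 61, 62, 59 days between events).
So this recurs on the 14th of every 2 months.
June 2011: Tue Jun 14 2011.
Next: August 2011 → Sun Aug 14 2011.

Tue Jun 14 2011, Sun Aug 14 2011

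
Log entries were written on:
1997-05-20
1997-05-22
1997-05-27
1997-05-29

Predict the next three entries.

1997-06-03, 1997-06-05, 1997-06-10

Every event lands on a Tuesday or Thursday (gaps cycle 2, 5, 2).
So the schedule is: every Tuesday and Thursday.
The following Tuesday is 1997-06-03.
Next Thursday: 1997-06-05.
The following Tuesday is 1997-06-10.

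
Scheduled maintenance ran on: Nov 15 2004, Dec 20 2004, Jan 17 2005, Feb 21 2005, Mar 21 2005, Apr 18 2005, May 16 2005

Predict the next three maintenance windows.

Jun 20 2005, Jul 18 2005, Aug 15 2005

Gaps: 35, 28, 35, 28, 28, 28 days — a mix of 28 and 35. Every date is a Monday.
Each is the 3rd Monday of its month.
June 2005 — 3rd Monday is Jun 20 2005.
3rd Monday of July 2005: Jul 18 2005.
August 2005 — 3rd Monday is Aug 15 2005.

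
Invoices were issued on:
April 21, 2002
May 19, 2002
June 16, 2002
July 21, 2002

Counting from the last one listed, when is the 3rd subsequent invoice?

These are Sundays at 28- or 35-day spacing (28, 28, 35).
The pattern: 3rd Sunday of the month.
August 2002 — 3rd Sunday is August 18, 2002.
September 2002 — 3rd Sunday is September 15, 2002.
October 2002 — 3rd Sunday is October 20, 2002.

October 20, 2002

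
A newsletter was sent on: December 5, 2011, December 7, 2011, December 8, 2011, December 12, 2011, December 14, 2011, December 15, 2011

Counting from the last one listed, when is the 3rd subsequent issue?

December 22, 2011

Every event lands on a Monday or Wednesday or Thursday (gaps cycle 2, 1, 4, 2, 1).
So the schedule is: every Monday, Wednesday and Thursday.
Next Monday: December 19, 2011.
Next Wednesday: December 21, 2011.
The following Thursday is December 22, 2011.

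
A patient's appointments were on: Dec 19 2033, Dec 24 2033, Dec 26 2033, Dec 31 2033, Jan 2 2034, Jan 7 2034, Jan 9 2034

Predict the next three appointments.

Every event lands on a Monday or Saturday (gaps cycle 5, 2, 5, 2, 5, 2).
So the schedule is: every Monday and Saturday.
The following Saturday is Jan 14 2034.
Next Monday: Jan 16 2034.
The following Saturday is Jan 21 2034.

Jan 14 2034, Jan 16 2034, Jan 21 2034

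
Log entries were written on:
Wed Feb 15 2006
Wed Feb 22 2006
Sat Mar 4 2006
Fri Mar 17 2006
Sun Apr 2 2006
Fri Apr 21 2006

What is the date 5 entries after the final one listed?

Intervals are 7, 10, 13, 16, 19 days — an arithmetic progression with common difference 3.
Next gap: 22 days. Fri Apr 21 2006 + 22 days = Sat May 13 2006.
Next gap: 25 days. Sat May 13 2006 + 25 days = Wed Jun 7 2006.
Next gap: 28 days. Wed Jun 7 2006 + 28 days = Wed Jul 5 2006.
Next gap: 31 days. Wed Jul 5 2006 + 31 days = Sat Aug 5 2006.
Next gap: 34 days. Sat Aug 5 2006 + 34 days = Fri Sep 8 2006.

Fri Sep 8 2006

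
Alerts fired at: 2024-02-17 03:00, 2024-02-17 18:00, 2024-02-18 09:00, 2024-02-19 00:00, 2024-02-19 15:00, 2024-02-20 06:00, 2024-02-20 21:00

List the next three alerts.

2024-02-21 12:00, 2024-02-22 03:00, 2024-02-22 18:00

The interval is a steady 15 hours (15, 15, 15, 15, 15, 15).
2024-02-20 21:00 + 15 h = 2024-02-21 12:00.
2024-02-21 12:00 + 15 h = 2024-02-22 03:00.
2024-02-22 03:00 + 15 h = 2024-02-22 18:00.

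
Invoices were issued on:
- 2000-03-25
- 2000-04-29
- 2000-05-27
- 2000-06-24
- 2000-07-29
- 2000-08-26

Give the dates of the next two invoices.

2000-09-30, 2000-10-28

All Saturdays; the gaps (35, 28, 28, 35, 28) vary with month length.
This is the last Saturday of each month.
Last Saturday of September 2000: 2000-09-30.
October 2000 ends with Saturday 2000-10-28.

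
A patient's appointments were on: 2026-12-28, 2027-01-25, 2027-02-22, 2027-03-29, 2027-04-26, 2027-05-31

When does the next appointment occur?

Every date is a Monday; gaps 28, 28, 35, 28, 35 days.
Each is the last Monday of its month (at least one falls on the 29th or later, ruling out '4th Monday').
Last Monday of June 2027: 2027-06-28.

2027-06-28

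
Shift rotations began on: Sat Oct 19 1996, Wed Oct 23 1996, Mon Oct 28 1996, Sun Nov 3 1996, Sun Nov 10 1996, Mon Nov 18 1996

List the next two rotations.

Wed Nov 27 1996, Sat Dec 7 1996

Intervals are 4, 5, 6, 7, 8 days — an arithmetic progression with common difference 1.
Next gap: 9 days. Mon Nov 18 1996 + 9 days = Wed Nov 27 1996.
Next gap: 10 days. Wed Nov 27 1996 + 10 days = Sat Dec 7 1996.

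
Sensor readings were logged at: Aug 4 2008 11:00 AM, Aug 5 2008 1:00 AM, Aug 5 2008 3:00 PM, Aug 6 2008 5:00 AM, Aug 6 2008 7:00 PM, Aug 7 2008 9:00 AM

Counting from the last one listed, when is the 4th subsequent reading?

Aug 9 2008 5:00 PM

Gaps: 14, 14, 14, 14, 14 hours — each event is 14 hours after the previous one.
Aug 7 2008 9:00 AM + 14 h = Aug 7 2008 11:00 PM.
Aug 7 2008 11:00 PM + 14 h = Aug 8 2008 1:00 PM.
Aug 8 2008 1:00 PM + 14 h = Aug 9 2008 3:00 AM.
Aug 9 2008 3:00 AM + 14 h = Aug 9 2008 5:00 PM.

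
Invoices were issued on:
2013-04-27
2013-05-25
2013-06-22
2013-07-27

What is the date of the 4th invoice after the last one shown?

2013-11-23

Gaps: 28, 28, 35 days — a mix of 28 and 35. Every date is a Saturday.
Each is the 4th Saturday of its month.
4th Saturday of August 2013: 2013-08-24.
September 2013 — 4th Saturday is 2013-09-28.
4th Saturday of October 2013: 2013-10-26.
4th Saturday of November 2013: 2013-11-23.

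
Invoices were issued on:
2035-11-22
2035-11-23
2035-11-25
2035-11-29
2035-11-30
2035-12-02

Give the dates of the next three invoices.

2035-12-06, 2035-12-07, 2035-12-09

The gap pattern 1, 2, 4, 1, 2 repeats every 3 events.
These are the Thursdays, Fridays and Sundays of each week.
The following Thursday is 2035-12-06.
Next Friday: 2035-12-07.
The following Sunday is 2035-12-09.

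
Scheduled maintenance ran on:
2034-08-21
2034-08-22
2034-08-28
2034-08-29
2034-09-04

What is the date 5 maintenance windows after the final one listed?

2034-09-19

Every event lands on a Monday or Tuesday (gaps cycle 1, 6, 1, 6).
So the schedule is: every Monday and Tuesday.
Next Tuesday: 2034-09-05.
The following Monday is 2034-09-11.
The following Tuesday is 2034-09-12.
Next Monday: 2034-09-18.
Next Tuesday: 2034-09-19.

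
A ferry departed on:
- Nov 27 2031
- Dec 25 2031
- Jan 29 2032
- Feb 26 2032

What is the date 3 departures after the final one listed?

May 27 2032

These are Thursdays with 28, 35, 28-day gaps.
Each is the final Thursday of its month — Jan 29 2032 is past the 28th, so '4th Thursday' doesn't fit.
March 2032 ends with Thursday Mar 25 2032.
Last Thursday of April 2032: Apr 29 2032.
May 2032 ends with Thursday May 27 2032.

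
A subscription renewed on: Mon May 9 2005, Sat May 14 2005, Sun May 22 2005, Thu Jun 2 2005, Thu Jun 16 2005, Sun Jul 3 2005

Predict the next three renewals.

Sat Jul 23 2005, Mon Aug 15 2005, Sat Sep 10 2005

Intervals are 5, 8, 11, 14, 17 days — an arithmetic progression with common difference 3.
Next gap: 20 days. Sun Jul 3 2005 + 20 days = Sat Jul 23 2005.
Next gap: 23 days. Sat Jul 23 2005 + 23 days = Mon Aug 15 2005.
Next gap: 26 days. Mon Aug 15 2005 + 26 days = Sat Sep 10 2005.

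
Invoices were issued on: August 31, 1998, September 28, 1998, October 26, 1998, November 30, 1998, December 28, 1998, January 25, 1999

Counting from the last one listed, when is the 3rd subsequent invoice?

These are Mondays with 28, 28, 35, 28, 28-day gaps.
Each is the final Monday of its month — August 31, 1998 is past the 28th, so '4th Monday' doesn't fit.
February 1999 ends with Monday February 22, 1999.
March 1999 ends with Monday March 29, 1999.
April 1999 ends with Monday April 26, 1999.

April 26, 1999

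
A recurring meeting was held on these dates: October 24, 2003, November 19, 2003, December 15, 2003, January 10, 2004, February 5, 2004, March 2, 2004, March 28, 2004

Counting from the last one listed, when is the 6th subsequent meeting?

The spacing is 26, 26, 26, 26, 26, 26 days — always 26 days.
March 28, 2004 + 26 days = April 23, 2004.
April 23, 2004 + 26 days = May 19, 2004.
May 19, 2004 + 26 days = June 14, 2004.
June 14, 2004 + 26 days = July 10, 2004.
July 10, 2004 + 26 days = August 5, 2004.
August 5, 2004 + 26 days = August 31, 2004.

August 31, 2004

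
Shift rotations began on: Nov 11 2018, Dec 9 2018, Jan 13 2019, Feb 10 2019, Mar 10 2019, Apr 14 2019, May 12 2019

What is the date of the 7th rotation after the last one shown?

All dates are Sundays, 28, 35, 28, 28, 35, 28 days apart.
Specifically, the 2nd Sunday of each month.
2nd Sunday of June 2019: Jun 9 2019.
July 2019 — 2nd Sunday is Jul 14 2019.
August 2019 — 2nd Sunday is Aug 11 2019.
September 2019 — 2nd Sunday is Sep 8 2019.
2nd Sunday of October 2019: Oct 13 2019.
November 2019 — 2nd Sunday is Nov 10 2019.
2nd Sunday of December 2019: Dec 8 2019.

Dec 8 2019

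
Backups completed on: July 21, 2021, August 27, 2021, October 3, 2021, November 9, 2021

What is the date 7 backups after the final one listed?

July 26, 2022

Every event comes 37 days after the last (37, 37, 37).
November 9, 2021 + 37 days = December 16, 2021.
December 16, 2021 + 37 days = January 22, 2022.
January 22, 2022 + 37 days = February 28, 2022.
February 28, 2022 + 37 days = April 6, 2022.
April 6, 2022 + 37 days = May 13, 2022.
May 13, 2022 + 37 days = June 19, 2022.
June 19, 2022 + 37 days = July 26, 2022.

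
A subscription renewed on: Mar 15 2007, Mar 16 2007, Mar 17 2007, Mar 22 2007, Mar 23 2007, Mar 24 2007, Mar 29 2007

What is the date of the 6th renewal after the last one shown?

Apr 12 2007

Every event lands on a Thursday or Friday or Saturday (gaps cycle 1, 1, 5, 1, 1, 5).
So the schedule is: every Thursday, Friday and Saturday.
Next Friday: Mar 30 2007.
The following Saturday is Mar 31 2007.
The following Thursday is Apr 5 2007.
Next Friday: Apr 6 2007.
The following Saturday is Apr 7 2007.
The following Thursday is Apr 12 2007.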